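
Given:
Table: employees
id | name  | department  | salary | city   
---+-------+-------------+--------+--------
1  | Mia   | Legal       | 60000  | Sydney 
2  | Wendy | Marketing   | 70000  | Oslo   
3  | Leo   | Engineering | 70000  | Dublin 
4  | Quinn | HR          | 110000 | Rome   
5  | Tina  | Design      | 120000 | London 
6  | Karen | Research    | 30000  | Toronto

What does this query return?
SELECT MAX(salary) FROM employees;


Salaries: 60000, 70000, 70000, 110000, 120000, 30000
MAX = 120000

120000


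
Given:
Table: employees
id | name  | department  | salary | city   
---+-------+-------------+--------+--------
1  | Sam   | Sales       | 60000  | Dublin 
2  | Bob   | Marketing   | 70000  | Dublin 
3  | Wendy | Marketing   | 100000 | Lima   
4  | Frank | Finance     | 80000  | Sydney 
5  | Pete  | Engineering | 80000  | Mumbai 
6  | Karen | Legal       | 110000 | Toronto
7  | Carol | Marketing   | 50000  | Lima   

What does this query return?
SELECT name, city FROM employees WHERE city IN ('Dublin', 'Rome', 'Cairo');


Filtering: city IN ('Dublin', 'Rome', 'Cairo')
Matching: 2 rows

2 rows:
Sam, Dublin
Bob, Dublin


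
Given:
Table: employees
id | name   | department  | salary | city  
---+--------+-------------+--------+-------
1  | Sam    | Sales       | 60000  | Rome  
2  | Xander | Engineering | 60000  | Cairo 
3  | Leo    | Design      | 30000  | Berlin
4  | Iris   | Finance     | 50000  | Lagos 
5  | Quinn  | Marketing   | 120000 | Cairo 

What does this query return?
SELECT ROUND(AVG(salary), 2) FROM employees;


SUM(salary) = 320000
COUNT = 5
ROUND(AVG, 2) = ROUND(320000 / 5, 2) = 64000.0

64000.0


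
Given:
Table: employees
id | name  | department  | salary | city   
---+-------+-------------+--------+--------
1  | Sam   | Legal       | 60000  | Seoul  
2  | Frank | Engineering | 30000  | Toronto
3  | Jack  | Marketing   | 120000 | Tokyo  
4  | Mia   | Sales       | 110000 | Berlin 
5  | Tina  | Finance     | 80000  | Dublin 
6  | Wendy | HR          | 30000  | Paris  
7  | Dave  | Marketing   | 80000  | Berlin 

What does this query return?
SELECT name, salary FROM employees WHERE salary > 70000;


Filtering: salary > 70000
Matching: 4 rows

4 rows:
Jack, 120000
Mia, 110000
Tina, 80000
Dave, 80000


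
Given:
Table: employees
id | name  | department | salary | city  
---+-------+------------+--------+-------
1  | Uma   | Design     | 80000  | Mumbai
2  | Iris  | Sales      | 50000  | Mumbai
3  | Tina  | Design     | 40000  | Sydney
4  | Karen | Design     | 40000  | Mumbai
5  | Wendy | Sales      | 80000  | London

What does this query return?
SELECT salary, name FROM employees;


Projecting columns: salary, name

5 rows:
80000, Uma
50000, Iris
40000, Tina
40000, Karen
80000, Wendy


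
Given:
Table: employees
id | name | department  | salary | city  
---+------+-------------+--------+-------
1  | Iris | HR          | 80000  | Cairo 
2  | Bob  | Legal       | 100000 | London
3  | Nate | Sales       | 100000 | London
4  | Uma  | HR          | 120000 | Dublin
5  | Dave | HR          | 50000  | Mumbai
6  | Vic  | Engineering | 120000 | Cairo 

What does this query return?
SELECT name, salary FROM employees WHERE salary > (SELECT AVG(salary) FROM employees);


Subquery: AVG(salary) = 95000.0
Filtering: salary > 95000.0
  Bob (100000) -> MATCH
  Nate (100000) -> MATCH
  Uma (120000) -> MATCH
  Vic (120000) -> MATCH


4 rows:
Bob, 100000
Nate, 100000
Uma, 120000
Vic, 120000


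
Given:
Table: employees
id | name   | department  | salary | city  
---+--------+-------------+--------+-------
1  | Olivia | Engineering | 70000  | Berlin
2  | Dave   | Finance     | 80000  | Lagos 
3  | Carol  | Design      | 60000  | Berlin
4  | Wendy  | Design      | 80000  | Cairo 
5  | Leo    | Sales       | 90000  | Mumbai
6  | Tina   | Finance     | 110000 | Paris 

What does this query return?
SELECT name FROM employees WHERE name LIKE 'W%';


LIKE 'W%' matches names starting with 'W'
Matching: 1

1 rows:
Wendy


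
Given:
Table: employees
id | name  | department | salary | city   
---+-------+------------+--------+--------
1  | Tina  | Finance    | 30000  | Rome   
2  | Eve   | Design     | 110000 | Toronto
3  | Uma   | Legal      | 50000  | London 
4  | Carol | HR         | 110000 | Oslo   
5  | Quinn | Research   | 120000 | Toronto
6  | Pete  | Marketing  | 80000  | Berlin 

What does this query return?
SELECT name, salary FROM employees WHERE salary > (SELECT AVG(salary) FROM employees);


Subquery: AVG(salary) = 83333.33
Filtering: salary > 83333.33
  Eve (110000) -> MATCH
  Carol (110000) -> MATCH
  Quinn (120000) -> MATCH


3 rows:
Eve, 110000
Carol, 110000
Quinn, 120000


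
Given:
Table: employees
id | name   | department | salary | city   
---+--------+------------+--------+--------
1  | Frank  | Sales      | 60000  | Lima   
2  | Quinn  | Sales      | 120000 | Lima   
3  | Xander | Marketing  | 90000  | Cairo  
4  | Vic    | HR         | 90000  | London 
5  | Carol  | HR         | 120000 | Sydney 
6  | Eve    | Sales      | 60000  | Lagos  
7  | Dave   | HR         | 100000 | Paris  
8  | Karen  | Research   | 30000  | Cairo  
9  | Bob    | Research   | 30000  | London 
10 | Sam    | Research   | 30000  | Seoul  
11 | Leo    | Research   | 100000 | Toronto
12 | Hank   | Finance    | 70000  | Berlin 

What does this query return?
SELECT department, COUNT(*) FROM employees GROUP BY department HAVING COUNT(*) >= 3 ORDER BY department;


Groups with count >= 3:
  HR: 3 -> PASS
  Research: 4 -> PASS
  Sales: 3 -> PASS
  Finance: 1 -> filtered out
  Marketing: 1 -> filtered out


3 groups:
HR, 3
Research, 4
Sales, 3


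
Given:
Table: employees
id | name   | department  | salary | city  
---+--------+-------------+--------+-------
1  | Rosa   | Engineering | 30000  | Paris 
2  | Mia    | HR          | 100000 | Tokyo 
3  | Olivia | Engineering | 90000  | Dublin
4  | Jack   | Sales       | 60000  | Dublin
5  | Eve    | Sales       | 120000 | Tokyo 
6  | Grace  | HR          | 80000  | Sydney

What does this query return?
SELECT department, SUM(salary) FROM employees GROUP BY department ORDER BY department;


Summing salary within each department:
  Engineering: 30000 + 90000 = 120000
  HR: 100000 + 80000 = 180000
  Sales: 60000 + 120000 = 180000


3 groups:
Engineering, 120000
HR, 180000
Sales, 180000


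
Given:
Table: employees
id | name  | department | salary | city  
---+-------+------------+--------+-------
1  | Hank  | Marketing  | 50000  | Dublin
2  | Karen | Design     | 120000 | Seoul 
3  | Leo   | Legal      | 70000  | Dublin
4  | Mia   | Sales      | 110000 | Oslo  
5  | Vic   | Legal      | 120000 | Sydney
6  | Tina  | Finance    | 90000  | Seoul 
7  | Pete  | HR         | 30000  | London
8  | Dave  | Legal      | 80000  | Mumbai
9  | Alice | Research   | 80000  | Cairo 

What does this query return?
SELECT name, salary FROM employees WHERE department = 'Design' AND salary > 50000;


Filtering: department = 'Design' AND salary > 50000
Matching: 1 rows

1 rows:
Karen, 120000


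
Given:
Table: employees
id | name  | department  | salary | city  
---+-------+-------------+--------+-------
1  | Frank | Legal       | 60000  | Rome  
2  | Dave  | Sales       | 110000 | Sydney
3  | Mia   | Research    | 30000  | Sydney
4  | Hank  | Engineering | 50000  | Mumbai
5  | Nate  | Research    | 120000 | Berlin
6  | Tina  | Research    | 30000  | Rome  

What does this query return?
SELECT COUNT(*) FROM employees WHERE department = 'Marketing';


Counting rows where department = 'Marketing'


0


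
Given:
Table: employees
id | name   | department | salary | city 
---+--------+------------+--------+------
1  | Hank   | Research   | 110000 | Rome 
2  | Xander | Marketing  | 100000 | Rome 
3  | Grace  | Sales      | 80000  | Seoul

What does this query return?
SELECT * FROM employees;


SELECT * returns all 3 rows with all columns

3 rows:
1, Hank, Research, 110000, Rome
2, Xander, Marketing, 100000, Rome
3, Grace, Sales, 80000, Seoul


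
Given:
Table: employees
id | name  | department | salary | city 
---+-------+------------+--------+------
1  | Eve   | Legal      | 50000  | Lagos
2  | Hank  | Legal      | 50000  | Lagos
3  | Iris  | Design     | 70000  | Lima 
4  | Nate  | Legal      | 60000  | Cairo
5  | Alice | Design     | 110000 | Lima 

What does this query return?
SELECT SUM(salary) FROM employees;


SUM(salary) = 50000 + 50000 + 70000 + 60000 + 110000 = 340000

340000


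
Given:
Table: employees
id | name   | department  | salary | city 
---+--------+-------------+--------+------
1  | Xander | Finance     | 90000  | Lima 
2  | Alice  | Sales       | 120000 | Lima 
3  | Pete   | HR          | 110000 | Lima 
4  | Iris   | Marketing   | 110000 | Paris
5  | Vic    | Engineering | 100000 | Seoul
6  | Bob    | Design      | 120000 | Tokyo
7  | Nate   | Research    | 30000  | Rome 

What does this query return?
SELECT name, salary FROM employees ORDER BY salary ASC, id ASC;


Sorting by salary ASC, then id ASC for ties

7 rows:
Nate, 30000
Xander, 90000
Vic, 100000
Pete, 110000
Iris, 110000
Alice, 120000
Bob, 120000


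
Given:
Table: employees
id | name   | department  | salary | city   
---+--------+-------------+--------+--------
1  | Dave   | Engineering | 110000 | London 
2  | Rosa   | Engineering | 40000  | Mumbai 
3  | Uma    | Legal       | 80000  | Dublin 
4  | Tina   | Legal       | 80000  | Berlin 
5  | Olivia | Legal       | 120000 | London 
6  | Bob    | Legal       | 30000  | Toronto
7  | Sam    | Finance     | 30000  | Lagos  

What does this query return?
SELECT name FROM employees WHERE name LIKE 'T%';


LIKE 'T%' matches names starting with 'T'
Matching: 1

1 rows:
Tina


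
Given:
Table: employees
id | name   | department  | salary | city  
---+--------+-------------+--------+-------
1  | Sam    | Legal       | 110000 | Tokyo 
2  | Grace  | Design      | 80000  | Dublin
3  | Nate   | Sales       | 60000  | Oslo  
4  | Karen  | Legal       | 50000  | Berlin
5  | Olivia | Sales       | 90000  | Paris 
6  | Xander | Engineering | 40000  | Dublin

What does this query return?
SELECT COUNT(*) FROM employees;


COUNT(*) counts all rows

6


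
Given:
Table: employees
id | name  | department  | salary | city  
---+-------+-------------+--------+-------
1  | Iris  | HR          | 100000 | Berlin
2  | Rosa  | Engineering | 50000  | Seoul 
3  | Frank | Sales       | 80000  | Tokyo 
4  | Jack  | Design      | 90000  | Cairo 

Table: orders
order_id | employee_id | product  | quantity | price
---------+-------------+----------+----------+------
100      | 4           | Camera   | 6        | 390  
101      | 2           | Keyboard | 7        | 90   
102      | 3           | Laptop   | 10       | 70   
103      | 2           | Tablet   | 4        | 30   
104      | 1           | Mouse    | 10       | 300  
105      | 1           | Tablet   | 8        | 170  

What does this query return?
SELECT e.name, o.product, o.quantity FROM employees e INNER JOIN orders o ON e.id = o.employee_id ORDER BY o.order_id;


Joining employees.id = orders.employee_id:
  employee Jack (id=4) -> order Camera
  employee Rosa (id=2) -> order Keyboard
  employee Frank (id=3) -> order Laptop
  employee Rosa (id=2) -> order Tablet
  employee Iris (id=1) -> order Mouse
  employee Iris (id=1) -> order Tablet


6 rows:
Jack, Camera, 6
Rosa, Keyboard, 7
Frank, Laptop, 10
Rosa, Tablet, 4
Iris, Mouse, 10
Iris, Tablet, 8


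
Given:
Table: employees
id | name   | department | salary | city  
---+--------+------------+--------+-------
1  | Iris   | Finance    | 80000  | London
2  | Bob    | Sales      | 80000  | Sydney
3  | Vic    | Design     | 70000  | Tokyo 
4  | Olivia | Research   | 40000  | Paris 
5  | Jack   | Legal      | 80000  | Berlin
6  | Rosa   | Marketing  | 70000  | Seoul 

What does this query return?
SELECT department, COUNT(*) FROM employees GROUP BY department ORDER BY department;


Assigning each row to its department group:
  Iris -> Finance
  Bob -> Sales
  Vic -> Design
  Olivia -> Research
  Jack -> Legal
  Rosa -> Marketing


6 groups:
Design, 1
Finance, 1
Legal, 1
Marketing, 1
Research, 1
Sales, 1


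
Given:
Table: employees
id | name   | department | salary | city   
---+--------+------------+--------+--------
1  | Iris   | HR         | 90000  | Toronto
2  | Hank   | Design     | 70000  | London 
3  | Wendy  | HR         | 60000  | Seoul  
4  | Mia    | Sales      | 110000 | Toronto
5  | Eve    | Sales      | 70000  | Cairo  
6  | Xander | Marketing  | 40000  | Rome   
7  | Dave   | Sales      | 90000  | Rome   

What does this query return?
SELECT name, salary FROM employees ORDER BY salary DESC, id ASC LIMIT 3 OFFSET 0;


Sort by salary DESC (id ASC tiebreak), then skip 0 and take 3
Rows 1 through 3

3 rows:
Mia, 110000
Iris, 90000
Dave, 90000


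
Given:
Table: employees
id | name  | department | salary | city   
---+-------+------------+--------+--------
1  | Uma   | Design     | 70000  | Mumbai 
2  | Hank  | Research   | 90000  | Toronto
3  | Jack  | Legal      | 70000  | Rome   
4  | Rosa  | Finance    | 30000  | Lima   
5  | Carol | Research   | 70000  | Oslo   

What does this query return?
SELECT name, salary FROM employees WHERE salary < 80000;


Filtering: salary < 80000
Matching: 4 rows

4 rows:
Uma, 70000
Jack, 70000
Rosa, 30000
Carol, 70000


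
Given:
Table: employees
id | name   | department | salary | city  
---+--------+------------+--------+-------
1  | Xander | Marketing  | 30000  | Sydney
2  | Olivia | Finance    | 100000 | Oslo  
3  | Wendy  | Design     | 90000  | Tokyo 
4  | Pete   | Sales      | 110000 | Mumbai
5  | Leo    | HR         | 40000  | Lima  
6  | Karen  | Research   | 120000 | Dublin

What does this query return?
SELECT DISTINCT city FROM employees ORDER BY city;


All 'city' values (row order): Sydney, Oslo, Tokyo, Mumbai, Lima, Dublin
Removing duplicates leaves 6 unique value(s).

6 values:
Dublin
Lima
Mumbai
Oslo
Sydney
Tokyo


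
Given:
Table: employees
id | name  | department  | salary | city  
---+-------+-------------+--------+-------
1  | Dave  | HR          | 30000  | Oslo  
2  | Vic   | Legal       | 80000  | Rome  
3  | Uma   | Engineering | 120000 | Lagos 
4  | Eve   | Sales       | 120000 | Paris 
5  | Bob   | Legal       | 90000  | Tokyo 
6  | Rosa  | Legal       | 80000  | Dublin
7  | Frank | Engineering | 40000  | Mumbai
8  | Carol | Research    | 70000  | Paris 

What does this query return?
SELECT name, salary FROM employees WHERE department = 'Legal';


Filtering: department = 'Legal'
Matching rows: 3

3 rows:
Vic, 80000
Bob, 90000
Rosa, 80000


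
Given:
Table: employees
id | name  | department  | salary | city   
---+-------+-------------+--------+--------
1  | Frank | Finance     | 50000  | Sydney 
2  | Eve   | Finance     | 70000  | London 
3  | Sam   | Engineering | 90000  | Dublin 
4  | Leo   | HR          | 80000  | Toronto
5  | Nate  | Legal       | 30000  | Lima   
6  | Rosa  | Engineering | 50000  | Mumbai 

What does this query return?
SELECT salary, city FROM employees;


Projecting columns: salary, city

6 rows:
50000, Sydney
70000, London
90000, Dublin
80000, Toronto
30000, Lima
50000, Mumbai


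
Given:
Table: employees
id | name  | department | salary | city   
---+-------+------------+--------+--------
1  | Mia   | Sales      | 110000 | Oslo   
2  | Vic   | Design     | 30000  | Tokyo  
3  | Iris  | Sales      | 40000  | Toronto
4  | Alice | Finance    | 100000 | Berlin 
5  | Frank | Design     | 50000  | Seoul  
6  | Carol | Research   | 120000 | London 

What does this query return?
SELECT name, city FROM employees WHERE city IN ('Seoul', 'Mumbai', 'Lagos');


Filtering: city IN ('Seoul', 'Mumbai', 'Lagos')
Matching: 1 rows

1 rows:
Frank, Seoul


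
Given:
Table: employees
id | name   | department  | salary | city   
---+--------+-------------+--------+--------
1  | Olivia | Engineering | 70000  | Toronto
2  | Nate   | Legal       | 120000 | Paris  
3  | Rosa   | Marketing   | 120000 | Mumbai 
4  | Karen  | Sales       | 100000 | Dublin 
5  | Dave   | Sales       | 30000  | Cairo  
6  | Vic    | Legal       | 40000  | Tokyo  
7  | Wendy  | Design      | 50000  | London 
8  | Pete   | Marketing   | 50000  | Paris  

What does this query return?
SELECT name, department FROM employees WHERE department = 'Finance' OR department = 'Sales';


Filtering: department = 'Finance' OR 'Sales'
Matching: 2 rows

2 rows:
Karen, Sales
Dave, Sales


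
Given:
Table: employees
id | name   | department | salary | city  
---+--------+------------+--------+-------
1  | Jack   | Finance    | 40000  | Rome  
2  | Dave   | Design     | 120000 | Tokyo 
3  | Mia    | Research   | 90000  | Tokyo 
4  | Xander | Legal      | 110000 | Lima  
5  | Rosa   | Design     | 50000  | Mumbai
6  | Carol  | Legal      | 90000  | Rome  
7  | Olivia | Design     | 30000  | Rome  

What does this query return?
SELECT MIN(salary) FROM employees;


Salaries: 40000, 120000, 90000, 110000, 50000, 90000, 30000
MIN = 30000

30000


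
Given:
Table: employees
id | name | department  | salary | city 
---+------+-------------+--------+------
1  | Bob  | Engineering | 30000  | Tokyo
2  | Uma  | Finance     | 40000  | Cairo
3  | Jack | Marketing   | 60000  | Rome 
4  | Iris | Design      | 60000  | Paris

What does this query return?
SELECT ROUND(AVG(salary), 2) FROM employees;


SUM(salary) = 190000
COUNT = 4
ROUND(AVG, 2) = ROUND(190000 / 4, 2) = 47500.0

47500.0


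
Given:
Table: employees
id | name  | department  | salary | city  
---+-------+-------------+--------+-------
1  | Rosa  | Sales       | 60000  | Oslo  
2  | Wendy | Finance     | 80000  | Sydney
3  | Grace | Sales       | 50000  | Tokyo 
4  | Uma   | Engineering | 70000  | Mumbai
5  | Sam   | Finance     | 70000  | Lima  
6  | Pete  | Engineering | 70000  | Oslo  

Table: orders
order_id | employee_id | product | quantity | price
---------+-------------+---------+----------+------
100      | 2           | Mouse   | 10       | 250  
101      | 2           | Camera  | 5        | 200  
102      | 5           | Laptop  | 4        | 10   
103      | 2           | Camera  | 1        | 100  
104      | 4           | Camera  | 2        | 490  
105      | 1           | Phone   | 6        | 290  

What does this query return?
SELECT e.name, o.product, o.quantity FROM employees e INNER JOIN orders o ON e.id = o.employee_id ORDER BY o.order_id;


Joining employees.id = orders.employee_id:
  employee Wendy (id=2) -> order Mouse
  employee Wendy (id=2) -> order Camera
  employee Sam (id=5) -> order Laptop
  employee Wendy (id=2) -> order Camera
  employee Uma (id=4) -> order Camera
  employee Rosa (id=1) -> order Phone


6 rows:
Wendy, Mouse, 10
Wendy, Camera, 5
Sam, Laptop, 4
Wendy, Camera, 1
Uma, Camera, 2
Rosa, Phone, 6


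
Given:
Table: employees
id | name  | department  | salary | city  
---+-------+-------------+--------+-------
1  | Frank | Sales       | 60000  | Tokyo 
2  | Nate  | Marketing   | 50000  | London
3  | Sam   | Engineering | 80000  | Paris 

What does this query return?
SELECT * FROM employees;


SELECT * returns all 3 rows with all columns

3 rows:
1, Frank, Sales, 60000, Tokyo
2, Nate, Marketing, 50000, London
3, Sam, Engineering, 80000, Paris


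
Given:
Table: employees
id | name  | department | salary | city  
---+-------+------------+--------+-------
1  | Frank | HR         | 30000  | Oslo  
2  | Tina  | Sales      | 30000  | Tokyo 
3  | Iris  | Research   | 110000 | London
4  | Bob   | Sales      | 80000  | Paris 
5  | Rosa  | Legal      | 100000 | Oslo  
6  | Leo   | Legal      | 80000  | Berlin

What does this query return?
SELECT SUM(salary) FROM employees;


SUM(salary) = 30000 + 30000 + 110000 + 80000 + 100000 + 80000 = 430000

430000


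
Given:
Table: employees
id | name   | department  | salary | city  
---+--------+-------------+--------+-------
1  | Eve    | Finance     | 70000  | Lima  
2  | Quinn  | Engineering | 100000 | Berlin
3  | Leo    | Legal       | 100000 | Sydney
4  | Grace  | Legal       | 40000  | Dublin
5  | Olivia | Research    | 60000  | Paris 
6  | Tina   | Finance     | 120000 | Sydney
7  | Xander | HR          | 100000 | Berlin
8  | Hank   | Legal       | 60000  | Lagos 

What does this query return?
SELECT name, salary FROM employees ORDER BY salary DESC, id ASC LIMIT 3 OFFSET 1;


Sort by salary DESC (id ASC tiebreak), then skip 1 and take 3
Rows 2 through 4

3 rows:
Quinn, 100000
Leo, 100000
Xander, 100000


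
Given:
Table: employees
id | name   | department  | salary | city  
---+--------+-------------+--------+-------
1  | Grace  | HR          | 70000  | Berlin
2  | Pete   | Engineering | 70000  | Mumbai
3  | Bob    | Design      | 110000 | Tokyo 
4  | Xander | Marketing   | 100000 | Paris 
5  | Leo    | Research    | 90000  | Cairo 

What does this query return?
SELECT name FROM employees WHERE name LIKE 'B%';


LIKE 'B%' matches names starting with 'B'
Matching: 1

1 rows:
Bob


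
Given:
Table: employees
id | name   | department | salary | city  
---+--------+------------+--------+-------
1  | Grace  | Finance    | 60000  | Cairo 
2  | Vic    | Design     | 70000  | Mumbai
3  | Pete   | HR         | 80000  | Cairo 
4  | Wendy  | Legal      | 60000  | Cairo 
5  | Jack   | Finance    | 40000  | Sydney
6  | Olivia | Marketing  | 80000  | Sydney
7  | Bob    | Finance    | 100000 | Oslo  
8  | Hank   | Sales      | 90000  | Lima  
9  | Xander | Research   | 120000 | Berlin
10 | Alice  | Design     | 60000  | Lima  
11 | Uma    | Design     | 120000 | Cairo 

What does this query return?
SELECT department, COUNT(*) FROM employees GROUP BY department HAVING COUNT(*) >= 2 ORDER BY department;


Groups with count >= 2:
  Design: 3 -> PASS
  Finance: 3 -> PASS
  HR: 1 -> filtered out
  Legal: 1 -> filtered out
  Marketing: 1 -> filtered out
  Research: 1 -> filtered out
  Sales: 1 -> filtered out


2 groups:
Design, 3
Finance, 3


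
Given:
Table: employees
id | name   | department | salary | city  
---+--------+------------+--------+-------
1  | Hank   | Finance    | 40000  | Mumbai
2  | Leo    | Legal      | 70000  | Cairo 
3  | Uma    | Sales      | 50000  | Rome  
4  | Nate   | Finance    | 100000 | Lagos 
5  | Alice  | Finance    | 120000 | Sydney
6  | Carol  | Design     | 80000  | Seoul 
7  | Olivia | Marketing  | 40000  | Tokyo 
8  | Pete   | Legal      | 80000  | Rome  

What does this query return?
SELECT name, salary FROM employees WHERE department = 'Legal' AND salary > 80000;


Filtering: department = 'Legal' AND salary > 80000
Matching: 0 rows

Empty result set (0 rows)


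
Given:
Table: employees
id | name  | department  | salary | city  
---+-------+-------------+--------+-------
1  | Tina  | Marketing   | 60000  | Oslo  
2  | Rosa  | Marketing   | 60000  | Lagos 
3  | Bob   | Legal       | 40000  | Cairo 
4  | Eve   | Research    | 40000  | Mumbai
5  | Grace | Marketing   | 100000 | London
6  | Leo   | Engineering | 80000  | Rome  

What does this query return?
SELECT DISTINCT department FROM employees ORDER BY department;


All 'department' values (row order): Marketing, Marketing, Legal, Research, Marketing, Engineering
Removing duplicates leaves 4 unique value(s).

4 values:
Engineering
Legal
Marketing
Research


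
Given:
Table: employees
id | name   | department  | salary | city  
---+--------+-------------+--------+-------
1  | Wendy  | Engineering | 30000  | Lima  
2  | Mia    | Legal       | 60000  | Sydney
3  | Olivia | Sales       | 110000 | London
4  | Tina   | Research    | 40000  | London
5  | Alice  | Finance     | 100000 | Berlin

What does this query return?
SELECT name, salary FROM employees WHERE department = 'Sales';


Filtering: department = 'Sales'
Matching rows: 1

1 rows:
Olivia, 110000


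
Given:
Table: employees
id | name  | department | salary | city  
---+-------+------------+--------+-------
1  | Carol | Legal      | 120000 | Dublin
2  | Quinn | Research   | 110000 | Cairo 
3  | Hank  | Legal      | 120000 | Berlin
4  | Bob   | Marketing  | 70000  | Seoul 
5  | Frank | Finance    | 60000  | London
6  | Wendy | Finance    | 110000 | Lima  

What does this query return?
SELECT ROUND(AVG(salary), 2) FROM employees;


SUM(salary) = 590000
COUNT = 6
ROUND(AVG, 2) = ROUND(590000 / 6, 2) = 98333.33

98333.33


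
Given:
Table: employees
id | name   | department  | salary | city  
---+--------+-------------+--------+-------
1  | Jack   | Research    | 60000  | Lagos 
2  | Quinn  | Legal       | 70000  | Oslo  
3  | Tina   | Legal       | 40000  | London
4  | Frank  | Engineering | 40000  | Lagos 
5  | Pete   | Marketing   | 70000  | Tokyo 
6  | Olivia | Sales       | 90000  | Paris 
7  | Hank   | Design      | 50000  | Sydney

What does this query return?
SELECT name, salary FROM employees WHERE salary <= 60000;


Filtering: salary <= 60000
Matching: 4 rows

4 rows:
Jack, 60000
Tina, 40000
Frank, 40000
Hank, 50000


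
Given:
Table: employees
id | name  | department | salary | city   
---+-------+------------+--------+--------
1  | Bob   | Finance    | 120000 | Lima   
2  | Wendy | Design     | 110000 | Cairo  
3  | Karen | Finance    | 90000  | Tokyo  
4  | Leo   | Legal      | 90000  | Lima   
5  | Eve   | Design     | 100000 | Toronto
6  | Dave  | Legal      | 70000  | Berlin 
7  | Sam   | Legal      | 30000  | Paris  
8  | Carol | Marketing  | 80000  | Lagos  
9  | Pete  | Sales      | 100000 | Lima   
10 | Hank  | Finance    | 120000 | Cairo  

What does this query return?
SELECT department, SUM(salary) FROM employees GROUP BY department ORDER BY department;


Summing salary within each department:
  Design: 110000 + 100000 = 210000
  Finance: 120000 + 90000 + 120000 = 330000
  Legal: 90000 + 70000 + 30000 = 190000
  Marketing: 80000 = 80000
  Sales: 100000 = 100000


5 groups:
Design, 210000
Finance, 330000
Legal, 190000
Marketing, 80000
Sales, 100000


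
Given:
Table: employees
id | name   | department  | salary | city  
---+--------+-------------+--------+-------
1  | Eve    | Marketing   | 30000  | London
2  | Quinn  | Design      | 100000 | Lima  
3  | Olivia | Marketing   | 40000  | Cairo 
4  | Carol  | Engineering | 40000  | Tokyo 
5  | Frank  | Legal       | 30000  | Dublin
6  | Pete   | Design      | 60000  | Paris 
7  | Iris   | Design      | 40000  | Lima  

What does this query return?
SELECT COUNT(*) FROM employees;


COUNT(*) counts all rows

7


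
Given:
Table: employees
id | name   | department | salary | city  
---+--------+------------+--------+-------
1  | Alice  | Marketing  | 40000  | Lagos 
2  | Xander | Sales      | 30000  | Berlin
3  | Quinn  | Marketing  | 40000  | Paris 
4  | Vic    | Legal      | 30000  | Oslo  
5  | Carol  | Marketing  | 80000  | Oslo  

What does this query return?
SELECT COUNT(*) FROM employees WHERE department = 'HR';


Counting rows where department = 'HR'


0


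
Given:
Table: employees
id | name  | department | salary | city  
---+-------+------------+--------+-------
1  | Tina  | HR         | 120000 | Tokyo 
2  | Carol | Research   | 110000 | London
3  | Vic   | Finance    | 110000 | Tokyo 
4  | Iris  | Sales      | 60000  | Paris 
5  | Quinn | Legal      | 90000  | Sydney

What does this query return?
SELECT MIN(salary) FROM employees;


Salaries: 120000, 110000, 110000, 60000, 90000
MIN = 60000

60000


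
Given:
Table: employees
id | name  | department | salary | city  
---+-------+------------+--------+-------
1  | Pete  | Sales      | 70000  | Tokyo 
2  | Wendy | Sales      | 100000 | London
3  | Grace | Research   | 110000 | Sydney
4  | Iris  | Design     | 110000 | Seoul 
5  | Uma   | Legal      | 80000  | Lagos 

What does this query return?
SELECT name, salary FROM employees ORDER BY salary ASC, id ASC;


Sorting by salary ASC, then id ASC for ties

5 rows:
Pete, 70000
Uma, 80000
Wendy, 100000
Grace, 110000
Iris, 110000


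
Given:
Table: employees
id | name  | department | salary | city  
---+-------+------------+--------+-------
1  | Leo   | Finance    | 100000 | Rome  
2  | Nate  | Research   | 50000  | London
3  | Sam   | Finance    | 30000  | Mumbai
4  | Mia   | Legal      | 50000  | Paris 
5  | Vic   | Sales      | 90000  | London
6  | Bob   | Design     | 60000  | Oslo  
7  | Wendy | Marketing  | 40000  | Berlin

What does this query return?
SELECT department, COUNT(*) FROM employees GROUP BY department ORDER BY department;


Assigning each row to its department group:
  Leo -> Finance
  Nate -> Research
  Sam -> Finance
  Mia -> Legal
  Vic -> Sales
  Bob -> Design
  Wendy -> Marketing


6 groups:
Design, 1
Finance, 2
Legal, 1
Marketing, 1
Research, 1
Sales, 1


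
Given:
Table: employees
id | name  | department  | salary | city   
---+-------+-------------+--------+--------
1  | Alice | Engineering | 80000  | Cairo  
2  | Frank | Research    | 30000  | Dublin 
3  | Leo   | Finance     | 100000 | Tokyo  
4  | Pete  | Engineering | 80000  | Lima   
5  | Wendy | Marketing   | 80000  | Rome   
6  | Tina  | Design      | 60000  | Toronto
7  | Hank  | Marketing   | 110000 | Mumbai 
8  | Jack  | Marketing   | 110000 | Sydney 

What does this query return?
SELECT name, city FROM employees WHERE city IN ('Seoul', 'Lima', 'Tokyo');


Filtering: city IN ('Seoul', 'Lima', 'Tokyo')
Matching: 2 rows

2 rows:
Leo, Tokyo
Pete, Lima


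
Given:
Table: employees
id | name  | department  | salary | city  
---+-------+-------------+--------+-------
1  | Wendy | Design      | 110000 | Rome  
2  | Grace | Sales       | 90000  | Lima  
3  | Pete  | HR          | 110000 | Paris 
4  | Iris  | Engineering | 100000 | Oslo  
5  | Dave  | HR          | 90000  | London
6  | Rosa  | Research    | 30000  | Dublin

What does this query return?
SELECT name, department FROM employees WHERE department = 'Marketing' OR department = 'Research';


Filtering: department = 'Marketing' OR 'Research'
Matching: 1 rows

1 rows:
Rosa, Research


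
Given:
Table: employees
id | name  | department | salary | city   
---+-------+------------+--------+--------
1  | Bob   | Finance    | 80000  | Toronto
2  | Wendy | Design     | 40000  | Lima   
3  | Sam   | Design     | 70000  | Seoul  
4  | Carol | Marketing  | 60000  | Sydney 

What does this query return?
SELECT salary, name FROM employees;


Projecting columns: salary, name

4 rows:
80000, Bob
40000, Wendy
70000, Sam
60000, Carol


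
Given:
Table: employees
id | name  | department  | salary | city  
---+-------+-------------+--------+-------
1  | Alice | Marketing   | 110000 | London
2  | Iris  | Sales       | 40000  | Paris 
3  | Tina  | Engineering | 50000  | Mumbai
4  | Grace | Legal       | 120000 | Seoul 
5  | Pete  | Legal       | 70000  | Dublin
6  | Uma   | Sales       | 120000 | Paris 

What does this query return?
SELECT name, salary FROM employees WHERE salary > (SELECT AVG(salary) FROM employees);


Subquery: AVG(salary) = 85000.0
Filtering: salary > 85000.0
  Alice (110000) -> MATCH
  Grace (120000) -> MATCH
  Uma (120000) -> MATCH


3 rows:
Alice, 110000
Grace, 120000
Uma, 120000


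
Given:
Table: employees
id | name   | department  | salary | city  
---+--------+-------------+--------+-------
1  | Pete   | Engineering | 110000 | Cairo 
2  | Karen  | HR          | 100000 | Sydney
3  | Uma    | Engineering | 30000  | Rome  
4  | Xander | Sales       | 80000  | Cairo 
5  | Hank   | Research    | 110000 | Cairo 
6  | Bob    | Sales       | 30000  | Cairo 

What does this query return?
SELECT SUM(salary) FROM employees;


SUM(salary) = 110000 + 100000 + 30000 + 80000 + 110000 + 30000 = 460000

460000


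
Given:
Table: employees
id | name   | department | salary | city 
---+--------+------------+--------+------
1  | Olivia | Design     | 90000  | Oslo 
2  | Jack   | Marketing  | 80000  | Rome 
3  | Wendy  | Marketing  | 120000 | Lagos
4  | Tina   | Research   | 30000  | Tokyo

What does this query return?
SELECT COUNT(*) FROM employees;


COUNT(*) counts all rows

4


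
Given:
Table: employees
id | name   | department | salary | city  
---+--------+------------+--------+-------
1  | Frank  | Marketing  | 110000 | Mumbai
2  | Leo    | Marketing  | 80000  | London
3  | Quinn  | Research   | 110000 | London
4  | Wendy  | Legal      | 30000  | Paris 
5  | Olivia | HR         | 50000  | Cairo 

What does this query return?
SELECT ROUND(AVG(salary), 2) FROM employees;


SUM(salary) = 380000
COUNT = 5
ROUND(AVG, 2) = ROUND(380000 / 5, 2) = 76000.0

76000.0


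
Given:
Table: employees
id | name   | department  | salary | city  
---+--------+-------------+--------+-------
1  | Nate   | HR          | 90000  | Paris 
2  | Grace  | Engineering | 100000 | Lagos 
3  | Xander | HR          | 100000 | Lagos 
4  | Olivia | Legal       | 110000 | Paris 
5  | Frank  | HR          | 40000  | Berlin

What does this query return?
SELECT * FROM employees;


SELECT * returns all 5 rows with all columns

5 rows:
1, Nate, HR, 90000, Paris
2, Grace, Engineering, 100000, Lagos
3, Xander, HR, 100000, Lagos
4, Olivia, Legal, 110000, Paris
5, Frank, HR, 40000, Berlin


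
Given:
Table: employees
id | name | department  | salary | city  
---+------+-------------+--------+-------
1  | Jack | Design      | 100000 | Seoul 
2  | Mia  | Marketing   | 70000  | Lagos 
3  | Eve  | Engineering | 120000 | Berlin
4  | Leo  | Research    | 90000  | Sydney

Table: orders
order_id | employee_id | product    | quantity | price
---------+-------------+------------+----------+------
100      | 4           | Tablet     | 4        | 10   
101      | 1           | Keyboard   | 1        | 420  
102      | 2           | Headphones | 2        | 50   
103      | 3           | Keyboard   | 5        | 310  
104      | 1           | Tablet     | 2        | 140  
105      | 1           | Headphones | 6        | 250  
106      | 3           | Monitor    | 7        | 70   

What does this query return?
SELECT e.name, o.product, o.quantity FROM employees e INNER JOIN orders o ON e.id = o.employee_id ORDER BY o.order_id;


Joining employees.id = orders.employee_id:
  employee Leo (id=4) -> order Tablet
  employee Jack (id=1) -> order Keyboard
  employee Mia (id=2) -> order Headphones
  employee Eve (id=3) -> order Keyboard
  employee Jack (id=1) -> order Tablet
  employee Jack (id=1) -> order Headphones
  employee Eve (id=3) -> order Monitor


7 rows:
Leo, Tablet, 4
Jack, Keyboard, 1
Mia, Headphones, 2
Eve, Keyboard, 5
Jack, Tablet, 2
Jack, Headphones, 6
Eve, Monitor, 7


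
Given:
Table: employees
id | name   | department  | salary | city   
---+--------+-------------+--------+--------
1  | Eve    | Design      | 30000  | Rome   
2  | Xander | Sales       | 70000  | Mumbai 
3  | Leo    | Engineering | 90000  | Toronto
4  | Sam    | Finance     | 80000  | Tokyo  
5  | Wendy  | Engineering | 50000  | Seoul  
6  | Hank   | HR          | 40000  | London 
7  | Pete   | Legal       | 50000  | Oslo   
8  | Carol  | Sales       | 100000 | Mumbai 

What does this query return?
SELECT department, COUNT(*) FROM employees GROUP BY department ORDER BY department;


Assigning each row to its department group:
  Eve -> Design
  Xander -> Sales
  Leo -> Engineering
  Sam -> Finance
  Wendy -> Engineering
  Hank -> HR
  Pete -> Legal
  Carol -> Sales


6 groups:
Design, 1
Engineering, 2
Finance, 1
HR, 1
Legal, 1
Sales, 2


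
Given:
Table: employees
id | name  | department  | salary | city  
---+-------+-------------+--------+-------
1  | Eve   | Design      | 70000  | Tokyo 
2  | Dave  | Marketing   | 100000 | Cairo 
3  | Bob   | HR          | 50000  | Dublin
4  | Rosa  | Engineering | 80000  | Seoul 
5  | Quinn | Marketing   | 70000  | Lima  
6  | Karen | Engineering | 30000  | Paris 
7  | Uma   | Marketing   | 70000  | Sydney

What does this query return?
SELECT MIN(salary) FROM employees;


Salaries: 70000, 100000, 50000, 80000, 70000, 30000, 70000
MIN = 30000

30000


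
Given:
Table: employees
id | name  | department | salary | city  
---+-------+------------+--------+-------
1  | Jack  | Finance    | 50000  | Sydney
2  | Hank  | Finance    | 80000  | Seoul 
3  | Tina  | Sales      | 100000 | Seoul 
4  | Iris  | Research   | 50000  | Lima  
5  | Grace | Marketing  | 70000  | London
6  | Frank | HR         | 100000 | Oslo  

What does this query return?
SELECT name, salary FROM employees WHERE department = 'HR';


Filtering: department = 'HR'
Matching rows: 1

1 rows:
Frank, 100000


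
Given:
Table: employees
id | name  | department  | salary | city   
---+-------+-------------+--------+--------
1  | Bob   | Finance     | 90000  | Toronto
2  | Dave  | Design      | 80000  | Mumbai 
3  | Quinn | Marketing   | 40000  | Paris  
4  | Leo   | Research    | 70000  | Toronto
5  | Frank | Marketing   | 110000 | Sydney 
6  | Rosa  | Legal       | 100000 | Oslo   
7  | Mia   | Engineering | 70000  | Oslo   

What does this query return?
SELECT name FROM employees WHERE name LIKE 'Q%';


LIKE 'Q%' matches names starting with 'Q'
Matching: 1

1 rows:
Quinn


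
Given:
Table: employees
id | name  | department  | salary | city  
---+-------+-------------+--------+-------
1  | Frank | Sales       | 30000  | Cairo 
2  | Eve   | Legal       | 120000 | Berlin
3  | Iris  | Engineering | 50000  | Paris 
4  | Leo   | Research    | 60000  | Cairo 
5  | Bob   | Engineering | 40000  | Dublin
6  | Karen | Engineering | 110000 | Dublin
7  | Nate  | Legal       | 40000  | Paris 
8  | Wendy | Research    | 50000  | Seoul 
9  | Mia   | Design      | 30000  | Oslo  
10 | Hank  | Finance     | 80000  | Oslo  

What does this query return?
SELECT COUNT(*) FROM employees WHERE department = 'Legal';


Counting rows where department = 'Legal'
  Eve -> MATCH
  Nate -> MATCH


2


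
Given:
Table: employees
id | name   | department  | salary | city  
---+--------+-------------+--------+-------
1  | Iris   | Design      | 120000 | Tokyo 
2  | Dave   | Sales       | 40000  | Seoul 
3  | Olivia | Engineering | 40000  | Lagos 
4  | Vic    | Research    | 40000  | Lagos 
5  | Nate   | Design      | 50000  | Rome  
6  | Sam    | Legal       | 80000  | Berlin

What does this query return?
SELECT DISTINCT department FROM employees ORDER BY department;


All 'department' values (row order): Design, Sales, Engineering, Research, Design, Legal
Removing duplicates leaves 5 unique value(s).

5 values:
Design
Engineering
Legal
Research
Sales


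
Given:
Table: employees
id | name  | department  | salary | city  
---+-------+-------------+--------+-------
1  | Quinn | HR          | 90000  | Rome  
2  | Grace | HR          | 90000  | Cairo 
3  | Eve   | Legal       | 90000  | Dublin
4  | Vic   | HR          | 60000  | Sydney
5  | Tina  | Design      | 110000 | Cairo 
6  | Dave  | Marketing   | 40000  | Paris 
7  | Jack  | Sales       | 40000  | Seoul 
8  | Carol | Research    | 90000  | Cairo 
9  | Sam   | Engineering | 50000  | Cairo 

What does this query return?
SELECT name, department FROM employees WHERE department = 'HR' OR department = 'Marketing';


Filtering: department = 'HR' OR 'Marketing'
Matching: 4 rows

4 rows:
Quinn, HR
Grace, HR
Vic, HR
Dave, Marketing


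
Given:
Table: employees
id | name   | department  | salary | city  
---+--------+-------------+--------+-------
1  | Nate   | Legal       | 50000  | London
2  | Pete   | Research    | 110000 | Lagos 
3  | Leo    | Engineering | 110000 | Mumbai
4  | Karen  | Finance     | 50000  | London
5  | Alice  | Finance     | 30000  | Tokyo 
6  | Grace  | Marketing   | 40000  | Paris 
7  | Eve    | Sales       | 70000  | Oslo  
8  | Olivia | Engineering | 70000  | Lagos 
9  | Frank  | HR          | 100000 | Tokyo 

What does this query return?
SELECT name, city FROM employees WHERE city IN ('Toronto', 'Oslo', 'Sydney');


Filtering: city IN ('Toronto', 'Oslo', 'Sydney')
Matching: 1 rows

1 rows:
Eve, Oslo


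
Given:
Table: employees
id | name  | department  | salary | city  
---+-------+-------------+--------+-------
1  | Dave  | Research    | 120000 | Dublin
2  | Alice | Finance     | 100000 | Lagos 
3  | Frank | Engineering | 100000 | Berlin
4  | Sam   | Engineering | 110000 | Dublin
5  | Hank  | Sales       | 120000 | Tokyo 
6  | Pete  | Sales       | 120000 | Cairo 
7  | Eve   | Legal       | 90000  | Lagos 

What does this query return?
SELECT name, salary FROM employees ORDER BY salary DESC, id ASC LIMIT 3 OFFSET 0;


Sort by salary DESC (id ASC tiebreak), then skip 0 and take 3
Rows 1 through 3

3 rows:
Dave, 120000
Hank, 120000
Pete, 120000
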